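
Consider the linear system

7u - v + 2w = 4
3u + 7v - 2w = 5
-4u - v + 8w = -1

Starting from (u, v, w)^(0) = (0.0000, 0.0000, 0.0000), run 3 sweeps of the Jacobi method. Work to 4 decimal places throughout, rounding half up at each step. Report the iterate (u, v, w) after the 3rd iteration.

Iteration 1:
  u = (4 - (-1)·0.0000 - (2)·0.0000) / (7) = 0.5714
  v = (5 - (3)·0.0000 - (-2)·0.0000) / (7) = 0.7143
  w = (-1 - (-4)·0.0000 - (-1)·0.0000) / (8) = -0.1250
Iteration 2:
  u = (4 - (-1)·0.7143 - (2)·-0.1250) / (7) = 0.7092
  v = (5 - (3)·0.5714 - (-2)·-0.1250) / (7) = 0.4337
  w = (-1 - (-4)·0.5714 - (-1)·0.7143) / (8) = 0.2500
Iteration 3:
  u = (4 - (-1)·0.4337 - (2)·0.2500) / (7) = 0.5620
  v = (5 - (3)·0.7092 - (-2)·0.2500) / (7) = 0.4818
  w = (-1 - (-4)·0.7092 - (-1)·0.4337) / (8) = 0.2838

(0.5620, 0.4818, 0.2838)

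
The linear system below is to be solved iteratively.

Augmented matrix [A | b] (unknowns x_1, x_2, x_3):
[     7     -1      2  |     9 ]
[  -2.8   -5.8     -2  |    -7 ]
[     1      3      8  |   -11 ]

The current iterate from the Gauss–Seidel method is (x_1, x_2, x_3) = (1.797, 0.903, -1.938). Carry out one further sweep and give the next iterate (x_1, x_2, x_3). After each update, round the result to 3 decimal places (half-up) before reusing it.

(1.968, 0.925, -1.968)

One sweep:
  x_1 = (9 - (-1)·0.903 - (2)·-1.938) / (7) = 1.968
  x_2 = (-7 - (-2.8)·1.968 - (-2)·-1.938) / (-5.8) = 0.925
  x_3 = (-11 - (1)·1.968 - (3)·0.925) / (8) = -1.968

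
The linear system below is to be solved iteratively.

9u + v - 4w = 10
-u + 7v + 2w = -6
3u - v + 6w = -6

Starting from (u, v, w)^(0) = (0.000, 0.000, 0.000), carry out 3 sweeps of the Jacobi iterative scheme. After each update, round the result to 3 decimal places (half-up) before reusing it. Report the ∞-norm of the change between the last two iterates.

Iteration 1:
  u = (10 - (1)·0.000 - (-4)·0.000) / (9) = 1.111
  v = (-6 - (-1)·0.000 - (2)·0.000) / (7) = -0.857
  w = (-6 - (3)·0.000 - (-1)·0.000) / (6) = -1.000
Iteration 2:
  u = (10 - (1)·-0.857 - (-4)·-1.000) / (9) = 0.762
  v = (-6 - (-1)·1.111 - (2)·-1.000) / (7) = -0.413
  w = (-6 - (3)·1.111 - (-1)·-0.857) / (6) = -1.698
Iteration 3:
  u = (10 - (1)·-0.413 - (-4)·-1.698) / (9) = 0.402
  v = (-6 - (-1)·0.762 - (2)·-1.698) / (7) = -0.263
  w = (-6 - (3)·0.762 - (-1)·-0.413) / (6) = -1.450
Change: (-0.360, 0.150, 0.248) → max |·| = 0.360

0.360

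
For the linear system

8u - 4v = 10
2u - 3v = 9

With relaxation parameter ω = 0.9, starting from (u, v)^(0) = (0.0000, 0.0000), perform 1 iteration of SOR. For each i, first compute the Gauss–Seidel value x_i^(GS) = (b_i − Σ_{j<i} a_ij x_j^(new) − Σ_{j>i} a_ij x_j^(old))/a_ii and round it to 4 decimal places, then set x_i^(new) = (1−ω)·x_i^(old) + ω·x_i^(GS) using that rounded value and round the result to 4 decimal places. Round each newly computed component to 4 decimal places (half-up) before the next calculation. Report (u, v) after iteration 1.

Iteration 1:
  u: GS value = (10 - (-4)·0.0000) / (8) = 1.2500;  u ← (1−ω)·0.0000 + ω·1.2500 = 1.1250
  v: GS value = (9 - (2)·1.1250) / (-3) = -2.2500;  v ← (1−ω)·0.0000 + ω·-2.2500 = -2.0250

(1.1250, -2.0250)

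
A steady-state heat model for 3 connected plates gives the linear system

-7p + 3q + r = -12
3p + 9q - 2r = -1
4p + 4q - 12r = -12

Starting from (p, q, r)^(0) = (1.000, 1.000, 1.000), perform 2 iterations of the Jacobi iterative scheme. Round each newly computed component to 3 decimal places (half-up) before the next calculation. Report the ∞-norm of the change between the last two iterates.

0.429

Iteration 1:
  p = (-12 - (3)·1.000 - (1)·1.000) / (-7) = 2.286
  q = (-1 - (3)·1.000 - (-2)·1.000) / (9) = -0.222
  r = (-12 - (4)·1.000 - (4)·1.000) / (-12) = 1.667
Iteration 2:
  p = (-12 - (3)·-0.222 - (1)·1.667) / (-7) = 1.857
  q = (-1 - (3)·2.286 - (-2)·1.667) / (9) = -0.503
  r = (-12 - (4)·2.286 - (4)·-0.222) / (-12) = 1.688
Change: (-0.429, -0.281, 0.021) → max |·| = 0.429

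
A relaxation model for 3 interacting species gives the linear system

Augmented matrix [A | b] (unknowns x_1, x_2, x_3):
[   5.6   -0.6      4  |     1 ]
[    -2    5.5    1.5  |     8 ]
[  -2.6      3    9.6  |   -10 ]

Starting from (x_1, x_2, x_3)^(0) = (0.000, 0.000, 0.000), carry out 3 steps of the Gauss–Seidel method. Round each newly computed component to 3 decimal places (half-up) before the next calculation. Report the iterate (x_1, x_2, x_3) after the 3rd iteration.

(1.434, 2.359, -1.390)

Iteration 1:
  x_1 = (1 - (-0.6)·0.000 - (4)·0.000) / (5.6) = 0.179
  x_2 = (8 - (-2)·0.179 - (1.5)·0.000) / (5.5) = 1.520
  x_3 = (-10 - (-2.6)·0.179 - (3)·1.520) / (9.6) = -1.468
Iteration 2:
  x_1 = (1 - (-0.6)·1.520 - (4)·-1.468) / (5.6) = 1.390
  x_2 = (8 - (-2)·1.390 - (1.5)·-1.468) / (5.5) = 2.360
  x_3 = (-10 - (-2.6)·1.390 - (3)·2.360) / (9.6) = -1.403
Iteration 3:
  x_1 = (1 - (-0.6)·2.360 - (4)·-1.403) / (5.6) = 1.434
  x_2 = (8 - (-2)·1.434 - (1.5)·-1.403) / (5.5) = 2.359
  x_3 = (-10 - (-2.6)·1.434 - (3)·2.359) / (9.6) = -1.390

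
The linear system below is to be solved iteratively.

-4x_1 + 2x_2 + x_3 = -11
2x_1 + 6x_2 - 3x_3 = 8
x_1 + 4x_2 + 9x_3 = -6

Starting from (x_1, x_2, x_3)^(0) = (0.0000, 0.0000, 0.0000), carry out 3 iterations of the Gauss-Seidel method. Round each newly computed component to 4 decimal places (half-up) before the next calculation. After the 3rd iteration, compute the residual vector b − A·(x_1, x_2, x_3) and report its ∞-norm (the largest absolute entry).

0.3313

Iteration 1:
  x_1 = (-11 - (2)·0.0000 - (1)·0.0000) / (-4) = 2.7500
  x_2 = (8 - (2)·2.7500 - (-3)·0.0000) / (6) = 0.4167
  x_3 = (-6 - (1)·2.7500 - (4)·0.4167) / (9) = -1.1574
Iteration 2:
  x_1 = (-11 - (2)·0.4167 - (1)·-1.1574) / (-4) = 2.6690
  x_2 = (8 - (2)·2.6690 - (-3)·-1.1574) / (6) = -0.1350
  x_3 = (-6 - (1)·2.6690 - (4)·-0.1350) / (9) = -0.9032
Iteration 3:
  x_1 = (-11 - (2)·-0.1350 - (1)·-0.9032) / (-4) = 2.4567
  x_2 = (8 - (2)·2.4567 - (-3)·-0.9032) / (6) = 0.0628
  x_3 = (-6 - (1)·2.4567 - (4)·0.0628) / (9) = -0.9675
Residual b − A·x = (-0.3313, -0.1927, -0.0004); ∞-norm = 0.3313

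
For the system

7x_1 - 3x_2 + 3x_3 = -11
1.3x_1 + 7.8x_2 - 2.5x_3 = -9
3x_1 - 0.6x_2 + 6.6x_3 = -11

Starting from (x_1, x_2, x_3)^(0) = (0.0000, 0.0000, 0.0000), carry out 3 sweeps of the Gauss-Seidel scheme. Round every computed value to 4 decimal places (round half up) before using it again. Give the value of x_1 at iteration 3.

Iteration 1:
  x_1 = (-11 - (-3)·0.0000 - (3)·0.0000) / (7) = -1.5714
  x_2 = (-9 - (1.3)·-1.5714 - (-2.5)·0.0000) / (7.8) = -0.8919
  x_3 = (-11 - (3)·-1.5714 - (-0.6)·-0.8919) / (6.6) = -1.0335
Iteration 2:
  x_1 = (-11 - (-3)·-0.8919 - (3)·-1.0335) / (7) = -1.5107
  x_2 = (-9 - (1.3)·-1.5107 - (-2.5)·-1.0335) / (7.8) = -1.2333
  x_3 = (-11 - (3)·-1.5107 - (-0.6)·-1.2333) / (6.6) = -1.0921
Iteration 3:
  x_1 = (-11 - (-3)·-1.2333 - (3)·-1.0921) / (7) = -1.6319
  x_2 = (-9 - (1.3)·-1.6319 - (-2.5)·-1.0921) / (7.8) = -1.2319
  x_3 = (-11 - (3)·-1.6319 - (-0.6)·-1.2319) / (6.6) = -1.0369

-1.6319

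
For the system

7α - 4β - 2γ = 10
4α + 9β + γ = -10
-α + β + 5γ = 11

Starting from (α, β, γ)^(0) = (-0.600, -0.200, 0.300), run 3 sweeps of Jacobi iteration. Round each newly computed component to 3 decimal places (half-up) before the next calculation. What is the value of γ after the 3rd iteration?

2.900

Iteration 1:
  α = (10 - (-4)·-0.200 - (-2)·0.300) / (7) = 1.400
  β = (-10 - (4)·-0.600 - (1)·0.300) / (9) = -0.878
  γ = (11 - (-1)·-0.600 - (1)·-0.200) / (5) = 2.120
Iteration 2:
  α = (10 - (-4)·-0.878 - (-2)·2.120) / (7) = 1.533
  β = (-10 - (4)·1.400 - (1)·2.120) / (9) = -1.969
  γ = (11 - (-1)·1.400 - (1)·-0.878) / (5) = 2.656
Iteration 3:
  α = (10 - (-4)·-1.969 - (-2)·2.656) / (7) = 1.062
  β = (-10 - (4)·1.533 - (1)·2.656) / (9) = -2.088
  γ = (11 - (-1)·1.533 - (1)·-1.969) / (5) = 2.900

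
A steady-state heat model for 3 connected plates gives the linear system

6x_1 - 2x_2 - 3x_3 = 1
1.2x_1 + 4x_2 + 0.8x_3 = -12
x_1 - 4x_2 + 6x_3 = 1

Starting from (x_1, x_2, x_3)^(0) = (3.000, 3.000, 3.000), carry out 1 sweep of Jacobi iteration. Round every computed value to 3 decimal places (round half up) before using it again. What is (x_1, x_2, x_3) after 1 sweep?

Iteration 1:
  x_1 = (1 - (-2)·3.000 - (-3)·3.000) / (6) = 2.667
  x_2 = (-12 - (1.2)·3.000 - (0.8)·3.000) / (4) = -4.500
  x_3 = (1 - (1)·3.000 - (-4)·3.000) / (6) = 1.667

(2.667, -4.500, 1.667)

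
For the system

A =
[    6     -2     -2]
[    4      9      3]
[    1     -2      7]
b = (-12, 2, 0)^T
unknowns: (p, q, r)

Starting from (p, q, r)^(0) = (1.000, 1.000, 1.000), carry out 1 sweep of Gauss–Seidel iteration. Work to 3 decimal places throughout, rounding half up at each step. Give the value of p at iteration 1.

-1.333

Iteration 1:
  p = (-12 - (-2)·1.000 - (-2)·1.000) / (6) = -1.333
  q = (2 - (4)·-1.333 - (3)·1.000) / (9) = 0.481
  r = (0 - (1)·-1.333 - (-2)·0.481) / (7) = 0.328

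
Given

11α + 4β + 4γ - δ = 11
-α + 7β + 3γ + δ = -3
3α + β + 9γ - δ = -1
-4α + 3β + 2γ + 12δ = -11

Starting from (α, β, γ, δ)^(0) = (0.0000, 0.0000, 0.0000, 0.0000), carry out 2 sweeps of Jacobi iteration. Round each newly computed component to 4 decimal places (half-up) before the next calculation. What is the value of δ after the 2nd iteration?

-0.4577

Iteration 1:
  α = (11 - (4)·0.0000 - (4)·0.0000 - (-1)·0.0000) / (11) = 1.0000
  β = (-3 - (-1)·0.0000 - (3)·0.0000 - (1)·0.0000) / (7) = -0.4286
  γ = (-1 - (3)·0.0000 - (1)·0.0000 - (-1)·0.0000) / (9) = -0.1111
  δ = (-11 - (-4)·0.0000 - (3)·0.0000 - (2)·0.0000) / (12) = -0.9167
Iteration 2:
  α = (11 - (4)·-0.4286 - (4)·-0.1111 - (-1)·-0.9167) / (11) = 1.1129
  β = (-3 - (-1)·1.0000 - (3)·-0.1111 - (1)·-0.9167) / (7) = -0.1071
  γ = (-1 - (3)·1.0000 - (1)·-0.4286 - (-1)·-0.9167) / (9) = -0.4987
  δ = (-11 - (-4)·1.0000 - (3)·-0.4286 - (2)·-0.1111) / (12) = -0.4577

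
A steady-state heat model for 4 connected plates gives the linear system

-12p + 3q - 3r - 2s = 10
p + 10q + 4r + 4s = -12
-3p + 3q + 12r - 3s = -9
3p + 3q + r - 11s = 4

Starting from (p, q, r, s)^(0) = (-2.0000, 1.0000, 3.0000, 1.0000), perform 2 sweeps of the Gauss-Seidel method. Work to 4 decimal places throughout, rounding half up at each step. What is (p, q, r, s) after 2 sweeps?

Iteration 1:
  p = (10 - (3)·1.0000 - (-3)·3.0000 - (-2)·1.0000) / (-12) = -1.5000
  q = (-12 - (1)·-1.5000 - (4)·3.0000 - (4)·1.0000) / (10) = -2.6500
  r = (-9 - (-3)·-1.5000 - (3)·-2.6500 - (-3)·1.0000) / (12) = -0.2125
  s = (4 - (3)·-1.5000 - (3)·-2.6500 - (1)·-0.2125) / (-11) = -1.5148
Iteration 2:
  p = (10 - (3)·-2.6500 - (-3)·-0.2125 - (-2)·-1.5148) / (-12) = -1.1902
  q = (-12 - (1)·-1.1902 - (4)·-0.2125 - (4)·-1.5148) / (10) = -0.3901
  r = (-9 - (-3)·-1.1902 - (3)·-0.3901 - (-3)·-1.5148) / (12) = -1.3287
  s = (4 - (3)·-1.1902 - (3)·-0.3901 - (1)·-1.3287) / (-11) = -0.9154

(-1.1902, -0.3901, -1.3287, -0.9154)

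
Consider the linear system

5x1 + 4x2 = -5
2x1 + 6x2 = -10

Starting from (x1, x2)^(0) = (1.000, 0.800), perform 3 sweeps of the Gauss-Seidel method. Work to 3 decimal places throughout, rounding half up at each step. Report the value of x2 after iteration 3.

-1.769

Iteration 1:
  x1 = (-5 - (4)·0.800) / (5) = -1.640
  x2 = (-10 - (2)·-1.640) / (6) = -1.120
Iteration 2:
  x1 = (-5 - (4)·-1.120) / (5) = -0.104
  x2 = (-10 - (2)·-0.104) / (6) = -1.632
Iteration 3:
  x1 = (-5 - (4)·-1.632) / (5) = 0.306
  x2 = (-10 - (2)·0.306) / (6) = -1.769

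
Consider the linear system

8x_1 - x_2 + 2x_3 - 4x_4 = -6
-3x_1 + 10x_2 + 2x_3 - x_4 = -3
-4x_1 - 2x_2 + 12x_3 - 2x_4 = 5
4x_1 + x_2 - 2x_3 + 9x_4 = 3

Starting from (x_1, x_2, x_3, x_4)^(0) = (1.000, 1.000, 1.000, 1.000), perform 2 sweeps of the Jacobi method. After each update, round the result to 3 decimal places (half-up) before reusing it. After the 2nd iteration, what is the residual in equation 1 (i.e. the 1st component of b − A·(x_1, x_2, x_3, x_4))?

Iteration 1:
  x_1 = (-6 - (-1)·1.000 - (2)·1.000 - (-4)·1.000) / (8) = -0.375
  x_2 = (-3 - (-3)·1.000 - (2)·1.000 - (-1)·1.000) / (10) = -0.100
  x_3 = (5 - (-4)·1.000 - (-2)·1.000 - (-2)·1.000) / (12) = 1.083
  x_4 = (3 - (4)·1.000 - (1)·1.000 - (-2)·1.000) / (9) = 0.000
Iteration 2:
  x_1 = (-6 - (-1)·-0.100 - (2)·1.083 - (-4)·0.000) / (8) = -1.033
  x_2 = (-3 - (-3)·-0.375 - (2)·1.083 - (-1)·0.000) / (10) = -0.629
  x_3 = (5 - (-4)·-0.375 - (-2)·-0.100 - (-2)·0.000) / (12) = 0.275
  x_4 = (3 - (4)·-0.375 - (1)·-0.100 - (-2)·1.083) / (9) = 0.752
Residual b − A·x = (4.093, 0.393, -2.186, 1.543)

4.093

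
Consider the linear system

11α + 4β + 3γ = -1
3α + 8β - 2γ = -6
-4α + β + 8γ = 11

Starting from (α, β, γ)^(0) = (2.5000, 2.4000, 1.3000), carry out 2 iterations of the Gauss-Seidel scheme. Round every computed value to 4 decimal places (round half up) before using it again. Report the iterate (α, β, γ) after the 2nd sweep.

Iteration 1:
  α = (-1 - (4)·2.4000 - (3)·1.3000) / (11) = -1.3182
  β = (-6 - (3)·-1.3182 - (-2)·1.3000) / (8) = 0.0693
  γ = (11 - (-4)·-1.3182 - (1)·0.0693) / (8) = 0.7072
Iteration 2:
  α = (-1 - (4)·0.0693 - (3)·0.7072) / (11) = -0.3090
  β = (-6 - (3)·-0.3090 - (-2)·0.7072) / (8) = -0.4573
  γ = (11 - (-4)·-0.3090 - (1)·-0.4573) / (8) = 1.2777

(-0.3090, -0.4573, 1.2777)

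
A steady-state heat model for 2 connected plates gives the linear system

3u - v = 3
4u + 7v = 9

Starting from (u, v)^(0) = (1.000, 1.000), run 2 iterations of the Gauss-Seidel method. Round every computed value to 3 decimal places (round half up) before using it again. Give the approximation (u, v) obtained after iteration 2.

(1.175, 0.614)

Iteration 1:
  u = (3 - (-1)·1.000) / (3) = 1.333
  v = (9 - (4)·1.333) / (7) = 0.524
Iteration 2:
  u = (3 - (-1)·0.524) / (3) = 1.175
  v = (9 - (4)·1.175) / (7) = 0.614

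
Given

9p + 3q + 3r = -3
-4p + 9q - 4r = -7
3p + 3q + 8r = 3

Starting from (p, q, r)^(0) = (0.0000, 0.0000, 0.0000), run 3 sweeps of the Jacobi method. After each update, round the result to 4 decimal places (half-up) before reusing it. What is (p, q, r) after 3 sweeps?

(-0.3442, -0.5144, 0.7344)

Iteration 1:
  p = (-3 - (3)·0.0000 - (3)·0.0000) / (9) = -0.3333
  q = (-7 - (-4)·0.0000 - (-4)·0.0000) / (9) = -0.7778
  r = (3 - (3)·0.0000 - (3)·0.0000) / (8) = 0.3750
Iteration 2:
  p = (-3 - (3)·-0.7778 - (3)·0.3750) / (9) = -0.1991
  q = (-7 - (-4)·-0.3333 - (-4)·0.3750) / (9) = -0.7592
  r = (3 - (3)·-0.3333 - (3)·-0.7778) / (8) = 0.7917
Iteration 3:
  p = (-3 - (3)·-0.7592 - (3)·0.7917) / (9) = -0.3442
  q = (-7 - (-4)·-0.1991 - (-4)·0.7917) / (9) = -0.5144
  r = (3 - (3)·-0.1991 - (3)·-0.7592) / (8) = 0.7344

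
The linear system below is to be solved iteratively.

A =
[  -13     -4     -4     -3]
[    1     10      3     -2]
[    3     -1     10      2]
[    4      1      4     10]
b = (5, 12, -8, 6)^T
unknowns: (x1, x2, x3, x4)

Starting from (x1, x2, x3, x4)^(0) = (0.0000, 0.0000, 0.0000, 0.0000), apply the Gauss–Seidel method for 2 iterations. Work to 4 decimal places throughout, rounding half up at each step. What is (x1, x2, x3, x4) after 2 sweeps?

Iteration 1:
  x1 = (5 - (-4)·0.0000 - (-4)·0.0000 - (-3)·0.0000) / (-13) = -0.3846
  x2 = (12 - (1)·-0.3846 - (3)·0.0000 - (-2)·0.0000) / (10) = 1.2385
  x3 = (-8 - (3)·-0.3846 - (-1)·1.2385 - (2)·0.0000) / (10) = -0.5608
  x4 = (6 - (4)·-0.3846 - (1)·1.2385 - (4)·-0.5608) / (10) = 0.8543
Iteration 2:
  x1 = (5 - (-4)·1.2385 - (-4)·-0.5608 - (-3)·0.8543) / (-13) = -0.7903
  x2 = (12 - (1)·-0.7903 - (3)·-0.5608 - (-2)·0.8543) / (10) = 1.6181
  x3 = (-8 - (3)·-0.7903 - (-1)·1.6181 - (2)·0.8543) / (10) = -0.5720
  x4 = (6 - (4)·-0.7903 - (1)·1.6181 - (4)·-0.5720) / (10) = 0.9831

(-0.7903, 1.6181, -0.5720, 0.9831)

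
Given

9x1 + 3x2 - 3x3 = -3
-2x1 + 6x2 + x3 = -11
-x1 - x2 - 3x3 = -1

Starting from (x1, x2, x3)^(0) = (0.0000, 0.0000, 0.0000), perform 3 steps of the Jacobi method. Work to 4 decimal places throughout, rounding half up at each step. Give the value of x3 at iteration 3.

Iteration 1:
  x1 = (-3 - (3)·0.0000 - (-3)·0.0000) / (9) = -0.3333
  x2 = (-11 - (-2)·0.0000 - (1)·0.0000) / (6) = -1.8333
  x3 = (-1 - (-1)·0.0000 - (-1)·0.0000) / (-3) = 0.3333
Iteration 2:
  x1 = (-3 - (3)·-1.8333 - (-3)·0.3333) / (9) = 0.3889
  x2 = (-11 - (-2)·-0.3333 - (1)·0.3333) / (6) = -2.0000
  x3 = (-1 - (-1)·-0.3333 - (-1)·-1.8333) / (-3) = 1.0555
Iteration 3:
  x1 = (-3 - (3)·-2.0000 - (-3)·1.0555) / (9) = 0.6852
  x2 = (-11 - (-2)·0.3889 - (1)·1.0555) / (6) = -1.8796
  x3 = (-1 - (-1)·0.3889 - (-1)·-2.0000) / (-3) = 0.8704

0.8704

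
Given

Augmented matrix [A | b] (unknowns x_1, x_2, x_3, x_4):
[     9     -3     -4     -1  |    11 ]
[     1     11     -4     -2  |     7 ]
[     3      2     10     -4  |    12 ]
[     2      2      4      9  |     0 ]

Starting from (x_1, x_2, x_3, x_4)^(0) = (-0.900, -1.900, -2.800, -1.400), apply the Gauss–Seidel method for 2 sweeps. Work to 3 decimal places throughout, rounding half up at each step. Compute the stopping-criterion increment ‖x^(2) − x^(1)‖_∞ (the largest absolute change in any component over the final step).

Iteration 1:
  x_1 = (11 - (-3)·-1.900 - (-4)·-2.800 - (-1)·-1.400) / (9) = -0.811
  x_2 = (7 - (1)·-0.811 - (-4)·-2.800 - (-2)·-1.400) / (11) = -0.563
  x_3 = (12 - (3)·-0.811 - (2)·-0.563 - (-4)·-1.400) / (10) = 0.996
  x_4 = (0 - (2)·-0.811 - (2)·-0.563 - (4)·0.996) / (9) = -0.137
Iteration 2:
  x_1 = (11 - (-3)·-0.563 - (-4)·0.996 - (-1)·-0.137) / (9) = 1.462
  x_2 = (7 - (1)·1.462 - (-4)·0.996 - (-2)·-0.137) / (11) = 0.841
  x_3 = (12 - (3)·1.462 - (2)·0.841 - (-4)·-0.137) / (10) = 0.538
  x_4 = (0 - (2)·1.462 - (2)·0.841 - (4)·0.538) / (9) = -0.751
Change: (2.273, 1.404, -0.458, -0.614) → max |·| = 2.273

2.273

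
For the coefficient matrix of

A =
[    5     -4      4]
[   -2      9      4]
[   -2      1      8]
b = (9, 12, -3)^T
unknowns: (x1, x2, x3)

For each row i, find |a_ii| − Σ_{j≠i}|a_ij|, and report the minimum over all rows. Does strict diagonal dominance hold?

row 1: |5| − (4+4) = -3
row 2: |9| − (2+4) = 3
row 3: |8| − (2+1) = 5
minimum over rows = -3 → not strictly diagonally dominant

-3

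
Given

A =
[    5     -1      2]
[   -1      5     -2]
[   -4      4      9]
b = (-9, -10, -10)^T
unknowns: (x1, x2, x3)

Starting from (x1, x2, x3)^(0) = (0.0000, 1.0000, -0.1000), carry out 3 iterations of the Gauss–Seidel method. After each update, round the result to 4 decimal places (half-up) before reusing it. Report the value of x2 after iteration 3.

Iteration 1:
  x1 = (-9 - (-1)·1.0000 - (2)·-0.1000) / (5) = -1.5600
  x2 = (-10 - (-1)·-1.5600 - (-2)·-0.1000) / (5) = -2.3520
  x3 = (-10 - (-4)·-1.5600 - (4)·-2.3520) / (9) = -0.7591
Iteration 2:
  x1 = (-9 - (-1)·-2.3520 - (2)·-0.7591) / (5) = -1.9668
  x2 = (-10 - (-1)·-1.9668 - (-2)·-0.7591) / (5) = -2.6970
  x3 = (-10 - (-4)·-1.9668 - (4)·-2.6970) / (9) = -0.7866
Iteration 3:
  x1 = (-9 - (-1)·-2.6970 - (2)·-0.7866) / (5) = -2.0248
  x2 = (-10 - (-1)·-2.0248 - (-2)·-0.7866) / (5) = -2.7196
  x3 = (-10 - (-4)·-2.0248 - (4)·-2.7196) / (9) = -0.8023

-2.7196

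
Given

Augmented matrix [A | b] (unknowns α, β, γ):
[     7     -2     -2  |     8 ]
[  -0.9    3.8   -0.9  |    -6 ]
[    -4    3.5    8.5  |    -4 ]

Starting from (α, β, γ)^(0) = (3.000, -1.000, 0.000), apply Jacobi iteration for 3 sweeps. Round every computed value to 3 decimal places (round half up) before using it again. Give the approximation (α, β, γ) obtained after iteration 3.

(0.924, -1.207, 0.567)

Iteration 1:
  α = (8 - (-2)·-1.000 - (-2)·0.000) / (7) = 0.857
  β = (-6 - (-0.9)·3.000 - (-0.9)·0.000) / (3.8) = -0.868
  γ = (-4 - (-4)·3.000 - (3.5)·-1.000) / (8.5) = 1.353
Iteration 2:
  α = (8 - (-2)·-0.868 - (-2)·1.353) / (7) = 1.281
  β = (-6 - (-0.9)·0.857 - (-0.9)·1.353) / (3.8) = -1.056
  γ = (-4 - (-4)·0.857 - (3.5)·-0.868) / (8.5) = 0.290
Iteration 3:
  α = (8 - (-2)·-1.056 - (-2)·0.290) / (7) = 0.924
  β = (-6 - (-0.9)·1.281 - (-0.9)·0.290) / (3.8) = -1.207
  γ = (-4 - (-4)·1.281 - (3.5)·-1.056) / (8.5) = 0.567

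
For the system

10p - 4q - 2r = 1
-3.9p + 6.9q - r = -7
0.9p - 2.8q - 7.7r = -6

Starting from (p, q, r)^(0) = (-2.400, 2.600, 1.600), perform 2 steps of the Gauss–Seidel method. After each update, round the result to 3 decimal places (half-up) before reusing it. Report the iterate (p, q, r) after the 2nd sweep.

Iteration 1:
  p = (1 - (-4)·2.600 - (-2)·1.600) / (10) = 1.460
  q = (-7 - (-3.9)·1.460 - (-1)·1.600) / (6.9) = 0.043
  r = (-6 - (0.9)·1.460 - (-2.8)·0.043) / (-7.7) = 0.934
Iteration 2:
  p = (1 - (-4)·0.043 - (-2)·0.934) / (10) = 0.304
  q = (-7 - (-3.9)·0.304 - (-1)·0.934) / (6.9) = -0.707
  r = (-6 - (0.9)·0.304 - (-2.8)·-0.707) / (-7.7) = 1.072

(0.304, -0.707, 1.072)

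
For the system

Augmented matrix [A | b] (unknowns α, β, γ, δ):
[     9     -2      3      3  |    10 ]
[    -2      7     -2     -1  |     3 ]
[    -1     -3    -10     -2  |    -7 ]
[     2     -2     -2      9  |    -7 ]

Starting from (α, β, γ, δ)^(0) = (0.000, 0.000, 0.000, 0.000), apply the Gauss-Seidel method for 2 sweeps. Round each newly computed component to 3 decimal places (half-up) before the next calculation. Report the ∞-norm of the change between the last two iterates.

Iteration 1:
  α = (10 - (-2)·0.000 - (3)·0.000 - (3)·0.000) / (9) = 1.111
  β = (3 - (-2)·1.111 - (-2)·0.000 - (-1)·0.000) / (7) = 0.746
  γ = (-7 - (-1)·1.111 - (-3)·0.746 - (-2)·0.000) / (-10) = 0.365
  δ = (-7 - (2)·1.111 - (-2)·0.746 - (-2)·0.365) / (9) = -0.778
Iteration 2:
  α = (10 - (-2)·0.746 - (3)·0.365 - (3)·-0.778) / (9) = 1.415
  β = (3 - (-2)·1.415 - (-2)·0.365 - (-1)·-0.778) / (7) = 0.826
  γ = (-7 - (-1)·1.415 - (-3)·0.826 - (-2)·-0.778) / (-10) = 0.466
  δ = (-7 - (2)·1.415 - (-2)·0.826 - (-2)·0.466) / (9) = -0.805
Change: (0.304, 0.080, 0.101, -0.027) → max |·| = 0.304

0.304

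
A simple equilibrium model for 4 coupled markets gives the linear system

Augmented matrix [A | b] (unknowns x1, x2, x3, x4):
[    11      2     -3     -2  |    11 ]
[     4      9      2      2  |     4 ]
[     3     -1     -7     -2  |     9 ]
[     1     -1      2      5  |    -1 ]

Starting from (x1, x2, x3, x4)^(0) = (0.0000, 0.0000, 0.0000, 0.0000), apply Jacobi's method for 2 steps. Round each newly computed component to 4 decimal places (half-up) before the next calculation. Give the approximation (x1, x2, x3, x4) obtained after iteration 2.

(0.5322, 0.3302, -0.8635, 0.2032)

Iteration 1:
  x1 = (11 - (2)·0.0000 - (-3)·0.0000 - (-2)·0.0000) / (11) = 1.0000
  x2 = (4 - (4)·0.0000 - (2)·0.0000 - (2)·0.0000) / (9) = 0.4444
  x3 = (9 - (3)·0.0000 - (-1)·0.0000 - (-2)·0.0000) / (-7) = -1.2857
  x4 = (-1 - (1)·0.0000 - (-1)·0.0000 - (2)·0.0000) / (5) = -0.2000
Iteration 2:
  x1 = (11 - (2)·0.4444 - (-3)·-1.2857 - (-2)·-0.2000) / (11) = 0.5322
  x2 = (4 - (4)·1.0000 - (2)·-1.2857 - (2)·-0.2000) / (9) = 0.3302
  x3 = (9 - (3)·1.0000 - (-1)·0.4444 - (-2)·-0.2000) / (-7) = -0.8635
  x4 = (-1 - (1)·1.0000 - (-1)·0.4444 - (2)·-1.2857) / (5) = 0.2032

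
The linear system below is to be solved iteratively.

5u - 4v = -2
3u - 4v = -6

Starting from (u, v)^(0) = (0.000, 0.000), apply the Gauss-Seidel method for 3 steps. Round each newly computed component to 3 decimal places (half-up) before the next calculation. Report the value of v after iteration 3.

Iteration 1:
  u = (-2 - (-4)·0.000) / (5) = -0.400
  v = (-6 - (3)·-0.400) / (-4) = 1.200
Iteration 2:
  u = (-2 - (-4)·1.200) / (5) = 0.560
  v = (-6 - (3)·0.560) / (-4) = 1.920
Iteration 3:
  u = (-2 - (-4)·1.920) / (5) = 1.136
  v = (-6 - (3)·1.136) / (-4) = 2.352

2.352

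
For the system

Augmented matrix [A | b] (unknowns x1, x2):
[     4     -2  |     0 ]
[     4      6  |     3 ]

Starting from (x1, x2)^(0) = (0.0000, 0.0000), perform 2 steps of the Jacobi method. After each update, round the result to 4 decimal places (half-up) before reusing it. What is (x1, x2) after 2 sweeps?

(0.2500, 0.5000)

Iteration 1:
  x1 = (0 - (-2)·0.0000) / (4) = 0.0000
  x2 = (3 - (4)·0.0000) / (6) = 0.5000
Iteration 2:
  x1 = (0 - (-2)·0.5000) / (4) = 0.2500
  x2 = (3 - (4)·0.0000) / (6) = 0.5000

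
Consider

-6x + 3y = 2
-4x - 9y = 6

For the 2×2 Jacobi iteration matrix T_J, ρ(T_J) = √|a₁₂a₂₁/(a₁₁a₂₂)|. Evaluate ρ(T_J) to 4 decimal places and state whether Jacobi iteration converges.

0.4714

a₁₂a₂₁/(a₁₁a₂₂) = (3)·(-4) / ((-6)·(-9)) = -0.222222
ρ = √|-0.222222| = √0.222222 = 0.4714
ρ < 1, so Jacobi converges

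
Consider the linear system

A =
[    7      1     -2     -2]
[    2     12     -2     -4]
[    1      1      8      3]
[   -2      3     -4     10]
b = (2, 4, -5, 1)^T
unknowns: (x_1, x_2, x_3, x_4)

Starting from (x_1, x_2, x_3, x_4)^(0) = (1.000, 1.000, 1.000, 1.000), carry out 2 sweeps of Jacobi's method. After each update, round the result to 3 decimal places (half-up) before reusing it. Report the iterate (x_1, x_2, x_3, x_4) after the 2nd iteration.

(-0.052, 0.139, -0.948, -0.457)

Iteration 1:
  x_1 = (2 - (1)·1.000 - (-2)·1.000 - (-2)·1.000) / (7) = 0.714
  x_2 = (4 - (2)·1.000 - (-2)·1.000 - (-4)·1.000) / (12) = 0.667
  x_3 = (-5 - (1)·1.000 - (1)·1.000 - (3)·1.000) / (8) = -1.250
  x_4 = (1 - (-2)·1.000 - (3)·1.000 - (-4)·1.000) / (10) = 0.400
Iteration 2:
  x_1 = (2 - (1)·0.667 - (-2)·-1.250 - (-2)·0.400) / (7) = -0.052
  x_2 = (4 - (2)·0.714 - (-2)·-1.250 - (-4)·0.400) / (12) = 0.139
  x_3 = (-5 - (1)·0.714 - (1)·0.667 - (3)·0.400) / (8) = -0.948
  x_4 = (1 - (-2)·0.714 - (3)·0.667 - (-4)·-1.250) / (10) = -0.457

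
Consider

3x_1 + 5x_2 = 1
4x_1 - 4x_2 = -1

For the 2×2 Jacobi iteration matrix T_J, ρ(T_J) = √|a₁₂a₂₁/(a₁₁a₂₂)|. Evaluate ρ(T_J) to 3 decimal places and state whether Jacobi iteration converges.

1.291

a₁₂a₂₁/(a₁₁a₂₂) = (5)·(4) / ((3)·(-4)) = -1.666667
ρ = √|-1.666667| = √1.666667 = 1.291
ρ > 1, so Jacobi diverges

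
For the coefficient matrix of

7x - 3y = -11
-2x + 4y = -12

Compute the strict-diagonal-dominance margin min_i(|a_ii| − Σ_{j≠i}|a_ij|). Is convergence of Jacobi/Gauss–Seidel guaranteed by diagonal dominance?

2

row 1: |7| − (3) = 4
row 2: |4| − (2) = 2
minimum over rows = 2 → strictly diagonally dominant (convergence guaranteed)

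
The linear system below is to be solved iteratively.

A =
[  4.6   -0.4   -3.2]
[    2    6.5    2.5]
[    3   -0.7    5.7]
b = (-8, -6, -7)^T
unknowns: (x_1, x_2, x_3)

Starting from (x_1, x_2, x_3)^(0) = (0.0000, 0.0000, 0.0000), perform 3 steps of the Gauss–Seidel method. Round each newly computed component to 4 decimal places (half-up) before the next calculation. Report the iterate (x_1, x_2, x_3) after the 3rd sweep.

Iteration 1:
  x_1 = (-8 - (-0.4)·0.0000 - (-3.2)·0.0000) / (4.6) = -1.7391
  x_2 = (-6 - (2)·-1.7391 - (2.5)·0.0000) / (6.5) = -0.3880
  x_3 = (-7 - (3)·-1.7391 - (-0.7)·-0.3880) / (5.7) = -0.3604
Iteration 2:
  x_1 = (-8 - (-0.4)·-0.3880 - (-3.2)·-0.3604) / (4.6) = -2.0236
  x_2 = (-6 - (2)·-2.0236 - (2.5)·-0.3604) / (6.5) = -0.1618
  x_3 = (-7 - (3)·-2.0236 - (-0.7)·-0.1618) / (5.7) = -0.1829
Iteration 3:
  x_1 = (-8 - (-0.4)·-0.1618 - (-3.2)·-0.1829) / (4.6) = -1.8804
  x_2 = (-6 - (2)·-1.8804 - (2.5)·-0.1829) / (6.5) = -0.2741
  x_3 = (-7 - (3)·-1.8804 - (-0.7)·-0.2741) / (5.7) = -0.2720

(-1.8804, -0.2741, -0.2720)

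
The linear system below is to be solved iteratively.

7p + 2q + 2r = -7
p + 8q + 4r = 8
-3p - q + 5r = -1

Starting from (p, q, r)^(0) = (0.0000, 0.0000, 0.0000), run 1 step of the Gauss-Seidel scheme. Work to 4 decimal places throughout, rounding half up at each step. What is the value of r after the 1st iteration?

Iteration 1:
  p = (-7 - (2)·0.0000 - (2)·0.0000) / (7) = -1.0000
  q = (8 - (1)·-1.0000 - (4)·0.0000) / (8) = 1.1250
  r = (-1 - (-3)·-1.0000 - (-1)·1.1250) / (5) = -0.5750

-0.5750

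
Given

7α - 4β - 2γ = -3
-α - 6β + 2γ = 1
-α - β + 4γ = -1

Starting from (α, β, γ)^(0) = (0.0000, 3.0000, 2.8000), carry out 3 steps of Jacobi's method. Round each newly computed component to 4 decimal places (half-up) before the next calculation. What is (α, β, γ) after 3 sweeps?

(-0.4949, -0.0377, -0.2988)

Iteration 1:
  α = (-3 - (-4)·3.0000 - (-2)·2.8000) / (7) = 2.0857
  β = (1 - (-1)·0.0000 - (2)·2.8000) / (-6) = 0.7667
  γ = (-1 - (-1)·0.0000 - (-1)·3.0000) / (4) = 0.5000
Iteration 2:
  α = (-3 - (-4)·0.7667 - (-2)·0.5000) / (7) = 0.1524
  β = (1 - (-1)·2.0857 - (2)·0.5000) / (-6) = -0.3476
  γ = (-1 - (-1)·2.0857 - (-1)·0.7667) / (4) = 0.4631
Iteration 3:
  α = (-3 - (-4)·-0.3476 - (-2)·0.4631) / (7) = -0.4949
  β = (1 - (-1)·0.1524 - (2)·0.4631) / (-6) = -0.0377
  γ = (-1 - (-1)·0.1524 - (-1)·-0.3476) / (4) = -0.2988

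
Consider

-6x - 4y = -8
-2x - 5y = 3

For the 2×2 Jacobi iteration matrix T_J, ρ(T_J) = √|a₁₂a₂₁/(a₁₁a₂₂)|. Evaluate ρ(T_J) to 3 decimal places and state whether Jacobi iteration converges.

0.516

a₁₂a₂₁/(a₁₁a₂₂) = (-4)·(-2) / ((-6)·(-5)) = 0.266667
ρ = √|0.266667| = √0.266667 = 0.516
ρ < 1, so Jacobi converges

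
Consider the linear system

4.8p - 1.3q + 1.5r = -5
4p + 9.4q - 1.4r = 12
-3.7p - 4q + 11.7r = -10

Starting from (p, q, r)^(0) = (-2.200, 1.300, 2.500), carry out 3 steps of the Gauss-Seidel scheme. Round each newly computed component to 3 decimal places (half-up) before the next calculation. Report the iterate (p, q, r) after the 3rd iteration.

(-0.535, 1.431, -0.535)

Iteration 1:
  p = (-5 - (-1.3)·1.300 - (1.5)·2.500) / (4.8) = -1.471
  q = (12 - (4)·-1.471 - (-1.4)·2.500) / (9.4) = 2.275
  r = (-10 - (-3.7)·-1.471 - (-4)·2.275) / (11.7) = -0.542
Iteration 2:
  p = (-5 - (-1.3)·2.275 - (1.5)·-0.542) / (4.8) = -0.256
  q = (12 - (4)·-0.256 - (-1.4)·-0.542) / (9.4) = 1.305
  r = (-10 - (-3.7)·-0.256 - (-4)·1.305) / (11.7) = -0.490
Iteration 3:
  p = (-5 - (-1.3)·1.305 - (1.5)·-0.490) / (4.8) = -0.535
  q = (12 - (4)·-0.535 - (-1.4)·-0.490) / (9.4) = 1.431
  r = (-10 - (-3.7)·-0.535 - (-4)·1.431) / (11.7) = -0.535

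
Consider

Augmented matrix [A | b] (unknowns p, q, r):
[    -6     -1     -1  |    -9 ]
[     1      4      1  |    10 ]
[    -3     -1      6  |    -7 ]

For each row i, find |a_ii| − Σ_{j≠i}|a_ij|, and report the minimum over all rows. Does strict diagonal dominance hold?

row 1: |-6| − (1+1) = 4
row 2: |4| − (1+1) = 2
row 3: |6| − (3+1) = 2
minimum over rows = 2 → strictly diagonally dominant (convergence guaranteed)

2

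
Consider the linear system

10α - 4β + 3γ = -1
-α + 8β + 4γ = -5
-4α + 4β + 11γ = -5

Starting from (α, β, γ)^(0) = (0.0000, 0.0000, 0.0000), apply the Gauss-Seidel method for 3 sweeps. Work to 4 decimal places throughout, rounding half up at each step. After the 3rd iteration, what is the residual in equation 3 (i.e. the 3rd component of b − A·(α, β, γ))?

0.0001

Iteration 1:
  α = (-1 - (-4)·0.0000 - (3)·0.0000) / (10) = -0.1000
  β = (-5 - (-1)·-0.1000 - (4)·0.0000) / (8) = -0.6375
  γ = (-5 - (-4)·-0.1000 - (4)·-0.6375) / (11) = -0.2591
Iteration 2:
  α = (-1 - (-4)·-0.6375 - (3)·-0.2591) / (10) = -0.2773
  β = (-5 - (-1)·-0.2773 - (4)·-0.2591) / (8) = -0.5301
  γ = (-5 - (-4)·-0.2773 - (4)·-0.5301) / (11) = -0.3626
Iteration 3:
  α = (-1 - (-4)·-0.5301 - (3)·-0.3626) / (10) = -0.2033
  β = (-5 - (-1)·-0.2033 - (4)·-0.3626) / (8) = -0.4691
  γ = (-5 - (-4)·-0.2033 - (4)·-0.4691) / (11) = -0.3579
Residual b − A·x = (0.2303, -0.0189, 0.0001)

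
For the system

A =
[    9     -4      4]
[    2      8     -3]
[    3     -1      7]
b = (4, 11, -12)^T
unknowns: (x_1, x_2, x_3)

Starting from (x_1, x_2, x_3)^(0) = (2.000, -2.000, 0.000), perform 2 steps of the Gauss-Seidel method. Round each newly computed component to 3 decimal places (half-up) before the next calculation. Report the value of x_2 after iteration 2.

0.461

Iteration 1:
  x_1 = (4 - (-4)·-2.000 - (4)·0.000) / (9) = -0.444
  x_2 = (11 - (2)·-0.444 - (-3)·0.000) / (8) = 1.486
  x_3 = (-12 - (3)·-0.444 - (-1)·1.486) / (7) = -1.312
Iteration 2:
  x_1 = (4 - (-4)·1.486 - (4)·-1.312) / (9) = 1.688
  x_2 = (11 - (2)·1.688 - (-3)·-1.312) / (8) = 0.461
  x_3 = (-12 - (3)·1.688 - (-1)·0.461) / (7) = -2.372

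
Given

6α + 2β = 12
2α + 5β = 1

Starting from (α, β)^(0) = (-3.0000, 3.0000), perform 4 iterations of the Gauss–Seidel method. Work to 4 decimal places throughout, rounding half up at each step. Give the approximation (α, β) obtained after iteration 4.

(2.2279, -0.6912)

Iteration 1:
  α = (12 - (2)·3.0000) / (6) = 1.0000
  β = (1 - (2)·1.0000) / (5) = -0.2000
Iteration 2:
  α = (12 - (2)·-0.2000) / (6) = 2.0667
  β = (1 - (2)·2.0667) / (5) = -0.6267
Iteration 3:
  α = (12 - (2)·-0.6267) / (6) = 2.2089
  β = (1 - (2)·2.2089) / (5) = -0.6836
Iteration 4:
  α = (12 - (2)·-0.6836) / (6) = 2.2279
  β = (1 - (2)·2.2279) / (5) = -0.6912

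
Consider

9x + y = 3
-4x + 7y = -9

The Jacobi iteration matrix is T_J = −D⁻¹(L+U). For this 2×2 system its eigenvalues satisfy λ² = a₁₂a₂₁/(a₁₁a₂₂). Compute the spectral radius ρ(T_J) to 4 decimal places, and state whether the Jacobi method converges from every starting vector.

0.2520

a₁₂a₂₁/(a₁₁a₂₂) = (1)·(-4) / ((9)·(7)) = -0.063492
ρ = √|-0.063492| = √0.063492 = 0.2520
ρ < 1, so Jacobi converges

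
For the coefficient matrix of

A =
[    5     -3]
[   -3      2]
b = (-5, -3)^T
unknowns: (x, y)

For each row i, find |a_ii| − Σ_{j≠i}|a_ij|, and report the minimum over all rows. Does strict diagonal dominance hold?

-1

row 1: |5| − (3) = 2
row 2: |2| − (3) = -1
minimum over rows = -1 → not strictly diagonally dominant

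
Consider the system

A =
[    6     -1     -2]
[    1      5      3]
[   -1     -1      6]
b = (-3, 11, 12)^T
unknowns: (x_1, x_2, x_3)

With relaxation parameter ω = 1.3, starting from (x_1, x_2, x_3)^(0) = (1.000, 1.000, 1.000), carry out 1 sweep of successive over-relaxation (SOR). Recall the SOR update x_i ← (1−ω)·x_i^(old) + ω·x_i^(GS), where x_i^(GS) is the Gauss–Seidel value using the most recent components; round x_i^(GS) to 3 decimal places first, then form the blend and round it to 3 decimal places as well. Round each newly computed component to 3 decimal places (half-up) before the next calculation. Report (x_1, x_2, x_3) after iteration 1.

Iteration 1:
  x_1: GS value = (-3 - (-1)·1.000 - (-2)·1.000) / (6) = 0.000;  x_1 ← (1−ω)·1.000 + ω·0.000 = -0.300
  x_2: GS value = (11 - (1)·-0.300 - (3)·1.000) / (5) = 1.660;  x_2 ← (1−ω)·1.000 + ω·1.660 = 1.858
  x_3: GS value = (12 - (-1)·-0.300 - (-1)·1.858) / (6) = 2.260;  x_3 ← (1−ω)·1.000 + ω·2.260 = 2.638

(-0.300, 1.858, 2.638)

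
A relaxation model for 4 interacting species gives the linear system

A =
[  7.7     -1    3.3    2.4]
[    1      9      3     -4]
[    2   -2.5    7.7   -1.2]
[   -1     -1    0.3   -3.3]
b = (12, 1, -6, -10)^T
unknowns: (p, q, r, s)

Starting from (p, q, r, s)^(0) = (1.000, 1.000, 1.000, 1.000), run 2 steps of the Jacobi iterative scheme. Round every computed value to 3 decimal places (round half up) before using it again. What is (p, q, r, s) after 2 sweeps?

(1.028, 1.310, -0.597, 2.659)

Iteration 1:
  p = (12 - (-1)·1.000 - (3.3)·1.000 - (2.4)·1.000) / (7.7) = 0.948
  q = (1 - (1)·1.000 - (3)·1.000 - (-4)·1.000) / (9) = 0.111
  r = (-6 - (2)·1.000 - (-2.5)·1.000 - (-1.2)·1.000) / (7.7) = -0.558
  s = (-10 - (-1)·1.000 - (-1)·1.000 - (0.3)·1.000) / (-3.3) = 2.515
Iteration 2:
  p = (12 - (-1)·0.111 - (3.3)·-0.558 - (2.4)·2.515) / (7.7) = 1.028
  q = (1 - (1)·0.948 - (3)·-0.558 - (-4)·2.515) / (9) = 1.310
  r = (-6 - (2)·0.948 - (-2.5)·0.111 - (-1.2)·2.515) / (7.7) = -0.597
  s = (-10 - (-1)·0.948 - (-1)·0.111 - (0.3)·-0.558) / (-3.3) = 2.659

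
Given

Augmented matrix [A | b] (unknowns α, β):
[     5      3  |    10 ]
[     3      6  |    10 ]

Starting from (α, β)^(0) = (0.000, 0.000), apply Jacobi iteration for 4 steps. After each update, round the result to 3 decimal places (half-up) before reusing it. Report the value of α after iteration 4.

Iteration 1:
  α = (10 - (3)·0.000) / (5) = 2.000
  β = (10 - (3)·0.000) / (6) = 1.667
Iteration 2:
  α = (10 - (3)·1.667) / (5) = 1.000
  β = (10 - (3)·2.000) / (6) = 0.667
Iteration 3:
  α = (10 - (3)·0.667) / (5) = 1.600
  β = (10 - (3)·1.000) / (6) = 1.167
Iteration 4:
  α = (10 - (3)·1.167) / (5) = 1.300
  β = (10 - (3)·1.600) / (6) = 0.867

1.300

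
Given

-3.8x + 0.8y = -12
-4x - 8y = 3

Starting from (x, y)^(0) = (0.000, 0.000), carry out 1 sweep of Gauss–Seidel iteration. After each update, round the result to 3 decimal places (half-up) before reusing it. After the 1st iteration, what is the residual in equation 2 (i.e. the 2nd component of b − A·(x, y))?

0.000

Iteration 1:
  x = (-12 - (0.8)·0.000) / (-3.8) = 3.158
  y = (3 - (-4)·3.158) / (-8) = -1.954
Residual b − A·x = (1.564, 0.000)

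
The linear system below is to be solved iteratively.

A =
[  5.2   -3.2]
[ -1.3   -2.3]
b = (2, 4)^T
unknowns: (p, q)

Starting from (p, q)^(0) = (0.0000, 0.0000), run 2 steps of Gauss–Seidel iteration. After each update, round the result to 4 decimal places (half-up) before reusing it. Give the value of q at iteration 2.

-1.2760

Iteration 1:
  p = (2 - (-3.2)·0.0000) / (5.2) = 0.3846
  q = (4 - (-1.3)·0.3846) / (-2.3) = -1.9565
Iteration 2:
  p = (2 - (-3.2)·-1.9565) / (5.2) = -0.8194
  q = (4 - (-1.3)·-0.8194) / (-2.3) = -1.2760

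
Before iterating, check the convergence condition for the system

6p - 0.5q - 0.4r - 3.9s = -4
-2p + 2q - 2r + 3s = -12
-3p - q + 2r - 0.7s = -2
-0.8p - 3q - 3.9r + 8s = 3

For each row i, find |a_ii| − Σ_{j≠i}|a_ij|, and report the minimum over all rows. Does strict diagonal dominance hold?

row 1: |6| − (0.5+0.4+3.9) = 1.2
row 2: |2| − (2+2+3) = -5
row 3: |2| − (3+1+0.7) = -2.7
row 4: |8| − (0.8+3+3.9) = 0.3
minimum over rows = -5 → not strictly diagonally dominant

-5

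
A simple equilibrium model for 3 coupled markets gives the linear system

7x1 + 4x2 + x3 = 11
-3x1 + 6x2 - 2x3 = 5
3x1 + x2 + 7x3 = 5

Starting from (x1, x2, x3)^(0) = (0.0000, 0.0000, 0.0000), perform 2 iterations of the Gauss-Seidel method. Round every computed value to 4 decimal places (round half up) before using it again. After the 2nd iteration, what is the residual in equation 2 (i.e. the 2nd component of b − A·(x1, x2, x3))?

0.9161

Iteration 1:
  x1 = (11 - (4)·0.0000 - (1)·0.0000) / (7) = 1.5714
  x2 = (5 - (-3)·1.5714 - (-2)·0.0000) / (6) = 1.6190
  x3 = (5 - (3)·1.5714 - (1)·1.6190) / (7) = -0.1905
Iteration 2:
  x1 = (11 - (4)·1.6190 - (1)·-0.1905) / (7) = 0.6735
  x2 = (5 - (-3)·0.6735 - (-2)·-0.1905) / (6) = 1.1066
  x3 = (5 - (3)·0.6735 - (1)·1.1066) / (7) = 0.2676
Residual b − A·x = (1.5915, 0.9161, -0.0003)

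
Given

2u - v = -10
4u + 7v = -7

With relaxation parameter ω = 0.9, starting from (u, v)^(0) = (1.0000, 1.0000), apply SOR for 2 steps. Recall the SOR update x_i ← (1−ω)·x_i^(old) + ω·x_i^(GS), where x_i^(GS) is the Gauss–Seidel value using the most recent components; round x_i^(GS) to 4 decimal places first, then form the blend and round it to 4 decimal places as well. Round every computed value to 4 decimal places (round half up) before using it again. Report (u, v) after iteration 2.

(-4.3409, 1.4556)

Iteration 1:
  u: GS value = (-10 - (-1)·1.0000) / (2) = -4.5000;  u ← (1−ω)·1.0000 + ω·-4.5000 = -3.9500
  v: GS value = (-7 - (4)·-3.9500) / (7) = 1.2571;  v ← (1−ω)·1.0000 + ω·1.2571 = 1.2314
Iteration 2:
  u: GS value = (-10 - (-1)·1.2314) / (2) = -4.3843;  u ← (1−ω)·-3.9500 + ω·-4.3843 = -4.3409
  v: GS value = (-7 - (4)·-4.3409) / (7) = 1.4805;  v ← (1−ω)·1.2314 + ω·1.4805 = 1.4556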